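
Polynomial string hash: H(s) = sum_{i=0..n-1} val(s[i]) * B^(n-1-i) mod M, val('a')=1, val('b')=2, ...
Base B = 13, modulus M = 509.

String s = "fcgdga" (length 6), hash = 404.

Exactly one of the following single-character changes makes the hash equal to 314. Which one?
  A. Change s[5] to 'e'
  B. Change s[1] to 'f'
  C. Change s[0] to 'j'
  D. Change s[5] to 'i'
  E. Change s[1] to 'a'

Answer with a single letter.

Answer: C

Derivation:
Option A: s[5]='a'->'e', delta=(5-1)*13^0 mod 509 = 4, hash=404+4 mod 509 = 408
Option B: s[1]='c'->'f', delta=(6-3)*13^4 mod 509 = 171, hash=404+171 mod 509 = 66
Option C: s[0]='f'->'j', delta=(10-6)*13^5 mod 509 = 419, hash=404+419 mod 509 = 314 <-- target
Option D: s[5]='a'->'i', delta=(9-1)*13^0 mod 509 = 8, hash=404+8 mod 509 = 412
Option E: s[1]='c'->'a', delta=(1-3)*13^4 mod 509 = 395, hash=404+395 mod 509 = 290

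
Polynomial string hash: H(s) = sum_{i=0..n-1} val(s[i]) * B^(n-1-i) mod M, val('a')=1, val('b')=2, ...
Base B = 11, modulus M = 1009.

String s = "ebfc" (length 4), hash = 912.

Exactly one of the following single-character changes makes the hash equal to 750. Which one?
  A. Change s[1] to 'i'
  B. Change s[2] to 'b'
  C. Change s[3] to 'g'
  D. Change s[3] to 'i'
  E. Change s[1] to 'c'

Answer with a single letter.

Answer: A

Derivation:
Option A: s[1]='b'->'i', delta=(9-2)*11^2 mod 1009 = 847, hash=912+847 mod 1009 = 750 <-- target
Option B: s[2]='f'->'b', delta=(2-6)*11^1 mod 1009 = 965, hash=912+965 mod 1009 = 868
Option C: s[3]='c'->'g', delta=(7-3)*11^0 mod 1009 = 4, hash=912+4 mod 1009 = 916
Option D: s[3]='c'->'i', delta=(9-3)*11^0 mod 1009 = 6, hash=912+6 mod 1009 = 918
Option E: s[1]='b'->'c', delta=(3-2)*11^2 mod 1009 = 121, hash=912+121 mod 1009 = 24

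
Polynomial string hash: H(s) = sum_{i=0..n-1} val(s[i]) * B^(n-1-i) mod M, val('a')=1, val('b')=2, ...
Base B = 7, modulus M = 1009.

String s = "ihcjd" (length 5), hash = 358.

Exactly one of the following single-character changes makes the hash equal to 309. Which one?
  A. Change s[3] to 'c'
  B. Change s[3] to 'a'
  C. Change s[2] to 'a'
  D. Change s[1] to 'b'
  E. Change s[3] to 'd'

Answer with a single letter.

Option A: s[3]='j'->'c', delta=(3-10)*7^1 mod 1009 = 960, hash=358+960 mod 1009 = 309 <-- target
Option B: s[3]='j'->'a', delta=(1-10)*7^1 mod 1009 = 946, hash=358+946 mod 1009 = 295
Option C: s[2]='c'->'a', delta=(1-3)*7^2 mod 1009 = 911, hash=358+911 mod 1009 = 260
Option D: s[1]='h'->'b', delta=(2-8)*7^3 mod 1009 = 969, hash=358+969 mod 1009 = 318
Option E: s[3]='j'->'d', delta=(4-10)*7^1 mod 1009 = 967, hash=358+967 mod 1009 = 316

Answer: A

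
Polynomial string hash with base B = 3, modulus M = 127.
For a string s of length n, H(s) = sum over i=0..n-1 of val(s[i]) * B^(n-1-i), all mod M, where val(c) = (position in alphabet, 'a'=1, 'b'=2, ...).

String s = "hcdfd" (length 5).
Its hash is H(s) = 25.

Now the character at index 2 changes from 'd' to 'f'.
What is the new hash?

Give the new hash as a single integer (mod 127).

Answer: 43

Derivation:
val('d') = 4, val('f') = 6
Position k = 2, exponent = n-1-k = 2
B^2 mod M = 3^2 mod 127 = 9
Delta = (6 - 4) * 9 mod 127 = 18
New hash = (25 + 18) mod 127 = 43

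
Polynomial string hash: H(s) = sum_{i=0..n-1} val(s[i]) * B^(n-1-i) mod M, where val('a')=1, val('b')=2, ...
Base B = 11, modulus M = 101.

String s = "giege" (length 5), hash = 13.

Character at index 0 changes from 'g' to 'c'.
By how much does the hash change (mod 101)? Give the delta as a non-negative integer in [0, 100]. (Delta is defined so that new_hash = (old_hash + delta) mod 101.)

Delta formula: (val(new) - val(old)) * B^(n-1-k) mod M
  val('c') - val('g') = 3 - 7 = -4
  B^(n-1-k) = 11^4 mod 101 = 97
  Delta = -4 * 97 mod 101 = 16

Answer: 16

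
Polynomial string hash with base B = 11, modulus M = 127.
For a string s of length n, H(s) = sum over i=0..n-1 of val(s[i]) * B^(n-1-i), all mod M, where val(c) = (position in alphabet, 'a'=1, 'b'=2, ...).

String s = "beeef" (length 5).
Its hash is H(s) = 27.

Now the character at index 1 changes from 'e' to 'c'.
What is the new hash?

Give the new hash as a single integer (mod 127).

val('e') = 5, val('c') = 3
Position k = 1, exponent = n-1-k = 3
B^3 mod M = 11^3 mod 127 = 61
Delta = (3 - 5) * 61 mod 127 = 5
New hash = (27 + 5) mod 127 = 32

Answer: 32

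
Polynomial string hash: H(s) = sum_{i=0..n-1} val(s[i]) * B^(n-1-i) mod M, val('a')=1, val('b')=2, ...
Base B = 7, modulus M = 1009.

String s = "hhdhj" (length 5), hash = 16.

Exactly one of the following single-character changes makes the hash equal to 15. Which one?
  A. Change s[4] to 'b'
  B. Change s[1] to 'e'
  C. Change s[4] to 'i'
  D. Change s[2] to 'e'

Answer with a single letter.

Answer: C

Derivation:
Option A: s[4]='j'->'b', delta=(2-10)*7^0 mod 1009 = 1001, hash=16+1001 mod 1009 = 8
Option B: s[1]='h'->'e', delta=(5-8)*7^3 mod 1009 = 989, hash=16+989 mod 1009 = 1005
Option C: s[4]='j'->'i', delta=(9-10)*7^0 mod 1009 = 1008, hash=16+1008 mod 1009 = 15 <-- target
Option D: s[2]='d'->'e', delta=(5-4)*7^2 mod 1009 = 49, hash=16+49 mod 1009 = 65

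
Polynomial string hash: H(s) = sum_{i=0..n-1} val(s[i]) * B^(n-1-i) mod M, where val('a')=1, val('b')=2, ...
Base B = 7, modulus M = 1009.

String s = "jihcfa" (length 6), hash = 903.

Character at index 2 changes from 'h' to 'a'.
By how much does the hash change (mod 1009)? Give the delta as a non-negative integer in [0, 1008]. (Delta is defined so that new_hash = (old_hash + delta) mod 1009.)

Answer: 626

Derivation:
Delta formula: (val(new) - val(old)) * B^(n-1-k) mod M
  val('a') - val('h') = 1 - 8 = -7
  B^(n-1-k) = 7^3 mod 1009 = 343
  Delta = -7 * 343 mod 1009 = 626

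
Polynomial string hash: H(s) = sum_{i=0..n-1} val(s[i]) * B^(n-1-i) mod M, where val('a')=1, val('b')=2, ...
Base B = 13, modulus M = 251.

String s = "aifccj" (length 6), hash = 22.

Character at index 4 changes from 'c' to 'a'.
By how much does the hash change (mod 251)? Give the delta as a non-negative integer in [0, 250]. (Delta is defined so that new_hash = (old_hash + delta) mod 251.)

Answer: 225

Derivation:
Delta formula: (val(new) - val(old)) * B^(n-1-k) mod M
  val('a') - val('c') = 1 - 3 = -2
  B^(n-1-k) = 13^1 mod 251 = 13
  Delta = -2 * 13 mod 251 = 225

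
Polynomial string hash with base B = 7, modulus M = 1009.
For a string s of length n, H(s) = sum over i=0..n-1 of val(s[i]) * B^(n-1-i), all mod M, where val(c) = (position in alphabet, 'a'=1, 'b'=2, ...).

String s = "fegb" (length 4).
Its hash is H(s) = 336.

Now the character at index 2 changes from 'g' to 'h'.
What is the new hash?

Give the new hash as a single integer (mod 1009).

Answer: 343

Derivation:
val('g') = 7, val('h') = 8
Position k = 2, exponent = n-1-k = 1
B^1 mod M = 7^1 mod 1009 = 7
Delta = (8 - 7) * 7 mod 1009 = 7
New hash = (336 + 7) mod 1009 = 343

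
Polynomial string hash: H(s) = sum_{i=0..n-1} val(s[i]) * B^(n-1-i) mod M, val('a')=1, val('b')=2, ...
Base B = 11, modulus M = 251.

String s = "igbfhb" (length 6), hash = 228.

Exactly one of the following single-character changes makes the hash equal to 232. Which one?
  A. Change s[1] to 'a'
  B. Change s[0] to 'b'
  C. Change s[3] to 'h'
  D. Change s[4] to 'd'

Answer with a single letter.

Option A: s[1]='g'->'a', delta=(1-7)*11^4 mod 251 = 4, hash=228+4 mod 251 = 232 <-- target
Option B: s[0]='i'->'b', delta=(2-9)*11^5 mod 251 = 135, hash=228+135 mod 251 = 112
Option C: s[3]='f'->'h', delta=(8-6)*11^2 mod 251 = 242, hash=228+242 mod 251 = 219
Option D: s[4]='h'->'d', delta=(4-8)*11^1 mod 251 = 207, hash=228+207 mod 251 = 184

Answer: A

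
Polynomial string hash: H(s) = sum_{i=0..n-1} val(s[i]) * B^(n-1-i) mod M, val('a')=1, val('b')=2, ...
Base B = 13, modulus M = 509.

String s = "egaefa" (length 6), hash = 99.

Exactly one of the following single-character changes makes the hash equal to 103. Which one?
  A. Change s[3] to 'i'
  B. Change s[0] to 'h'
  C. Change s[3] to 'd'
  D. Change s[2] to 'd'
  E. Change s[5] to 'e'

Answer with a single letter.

Answer: E

Derivation:
Option A: s[3]='e'->'i', delta=(9-5)*13^2 mod 509 = 167, hash=99+167 mod 509 = 266
Option B: s[0]='e'->'h', delta=(8-5)*13^5 mod 509 = 187, hash=99+187 mod 509 = 286
Option C: s[3]='e'->'d', delta=(4-5)*13^2 mod 509 = 340, hash=99+340 mod 509 = 439
Option D: s[2]='a'->'d', delta=(4-1)*13^3 mod 509 = 483, hash=99+483 mod 509 = 73
Option E: s[5]='a'->'e', delta=(5-1)*13^0 mod 509 = 4, hash=99+4 mod 509 = 103 <-- target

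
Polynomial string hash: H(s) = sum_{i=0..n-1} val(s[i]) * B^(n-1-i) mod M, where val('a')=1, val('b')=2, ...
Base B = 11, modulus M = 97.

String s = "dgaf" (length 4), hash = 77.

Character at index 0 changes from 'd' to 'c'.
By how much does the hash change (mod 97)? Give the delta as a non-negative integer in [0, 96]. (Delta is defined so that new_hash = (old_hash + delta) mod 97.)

Answer: 27

Derivation:
Delta formula: (val(new) - val(old)) * B^(n-1-k) mod M
  val('c') - val('d') = 3 - 4 = -1
  B^(n-1-k) = 11^3 mod 97 = 70
  Delta = -1 * 70 mod 97 = 27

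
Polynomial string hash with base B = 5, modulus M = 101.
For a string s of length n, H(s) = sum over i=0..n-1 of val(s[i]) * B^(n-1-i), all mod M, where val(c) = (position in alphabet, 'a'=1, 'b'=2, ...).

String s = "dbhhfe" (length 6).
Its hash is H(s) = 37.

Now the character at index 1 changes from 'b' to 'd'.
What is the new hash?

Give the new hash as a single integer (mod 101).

Answer: 75

Derivation:
val('b') = 2, val('d') = 4
Position k = 1, exponent = n-1-k = 4
B^4 mod M = 5^4 mod 101 = 19
Delta = (4 - 2) * 19 mod 101 = 38
New hash = (37 + 38) mod 101 = 75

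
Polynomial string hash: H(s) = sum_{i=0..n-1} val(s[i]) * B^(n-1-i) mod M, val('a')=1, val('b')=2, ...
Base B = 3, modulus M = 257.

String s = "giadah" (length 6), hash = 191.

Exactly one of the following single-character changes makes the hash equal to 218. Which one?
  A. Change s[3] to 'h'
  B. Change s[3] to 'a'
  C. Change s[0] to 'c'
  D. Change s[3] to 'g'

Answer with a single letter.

Answer: D

Derivation:
Option A: s[3]='d'->'h', delta=(8-4)*3^2 mod 257 = 36, hash=191+36 mod 257 = 227
Option B: s[3]='d'->'a', delta=(1-4)*3^2 mod 257 = 230, hash=191+230 mod 257 = 164
Option C: s[0]='g'->'c', delta=(3-7)*3^5 mod 257 = 56, hash=191+56 mod 257 = 247
Option D: s[3]='d'->'g', delta=(7-4)*3^2 mod 257 = 27, hash=191+27 mod 257 = 218 <-- target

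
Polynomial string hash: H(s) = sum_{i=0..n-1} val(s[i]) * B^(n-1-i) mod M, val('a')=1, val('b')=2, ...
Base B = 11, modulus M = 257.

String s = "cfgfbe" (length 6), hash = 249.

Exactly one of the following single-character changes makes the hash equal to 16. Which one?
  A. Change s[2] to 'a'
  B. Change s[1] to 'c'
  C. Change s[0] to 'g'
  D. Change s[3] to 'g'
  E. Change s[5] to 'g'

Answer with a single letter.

Option A: s[2]='g'->'a', delta=(1-7)*11^3 mod 257 = 238, hash=249+238 mod 257 = 230
Option B: s[1]='f'->'c', delta=(3-6)*11^4 mod 257 = 24, hash=249+24 mod 257 = 16 <-- target
Option C: s[0]='c'->'g', delta=(7-3)*11^5 mod 257 = 162, hash=249+162 mod 257 = 154
Option D: s[3]='f'->'g', delta=(7-6)*11^2 mod 257 = 121, hash=249+121 mod 257 = 113
Option E: s[5]='e'->'g', delta=(7-5)*11^0 mod 257 = 2, hash=249+2 mod 257 = 251

Answer: B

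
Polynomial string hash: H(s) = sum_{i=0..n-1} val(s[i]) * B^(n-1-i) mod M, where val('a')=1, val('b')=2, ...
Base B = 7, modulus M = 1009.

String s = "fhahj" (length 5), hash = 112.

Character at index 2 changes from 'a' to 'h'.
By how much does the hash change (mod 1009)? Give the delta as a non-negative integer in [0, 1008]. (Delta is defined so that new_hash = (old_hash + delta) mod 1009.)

Delta formula: (val(new) - val(old)) * B^(n-1-k) mod M
  val('h') - val('a') = 8 - 1 = 7
  B^(n-1-k) = 7^2 mod 1009 = 49
  Delta = 7 * 49 mod 1009 = 343

Answer: 343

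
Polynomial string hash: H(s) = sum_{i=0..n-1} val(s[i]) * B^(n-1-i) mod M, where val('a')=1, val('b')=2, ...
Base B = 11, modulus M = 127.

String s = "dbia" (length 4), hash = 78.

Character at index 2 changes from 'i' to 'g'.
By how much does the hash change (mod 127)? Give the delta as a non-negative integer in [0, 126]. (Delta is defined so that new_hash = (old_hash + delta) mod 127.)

Answer: 105

Derivation:
Delta formula: (val(new) - val(old)) * B^(n-1-k) mod M
  val('g') - val('i') = 7 - 9 = -2
  B^(n-1-k) = 11^1 mod 127 = 11
  Delta = -2 * 11 mod 127 = 105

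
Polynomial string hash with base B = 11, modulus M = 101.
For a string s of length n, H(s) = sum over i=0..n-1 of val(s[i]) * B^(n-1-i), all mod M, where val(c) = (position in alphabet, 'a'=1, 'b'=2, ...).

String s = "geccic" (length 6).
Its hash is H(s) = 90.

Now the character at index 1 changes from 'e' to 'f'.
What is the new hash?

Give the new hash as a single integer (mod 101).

Answer: 86

Derivation:
val('e') = 5, val('f') = 6
Position k = 1, exponent = n-1-k = 4
B^4 mod M = 11^4 mod 101 = 97
Delta = (6 - 5) * 97 mod 101 = 97
New hash = (90 + 97) mod 101 = 86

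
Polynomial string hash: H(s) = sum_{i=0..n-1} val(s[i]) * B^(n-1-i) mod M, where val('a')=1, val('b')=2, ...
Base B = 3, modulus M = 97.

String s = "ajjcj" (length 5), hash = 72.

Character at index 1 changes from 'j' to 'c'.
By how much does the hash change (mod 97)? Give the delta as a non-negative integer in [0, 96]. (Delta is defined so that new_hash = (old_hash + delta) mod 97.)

Delta formula: (val(new) - val(old)) * B^(n-1-k) mod M
  val('c') - val('j') = 3 - 10 = -7
  B^(n-1-k) = 3^3 mod 97 = 27
  Delta = -7 * 27 mod 97 = 5

Answer: 5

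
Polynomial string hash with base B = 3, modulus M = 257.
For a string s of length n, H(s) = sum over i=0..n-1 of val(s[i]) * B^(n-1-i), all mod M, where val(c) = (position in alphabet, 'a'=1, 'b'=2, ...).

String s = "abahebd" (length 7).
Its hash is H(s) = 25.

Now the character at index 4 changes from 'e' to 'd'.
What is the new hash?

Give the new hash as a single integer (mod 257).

val('e') = 5, val('d') = 4
Position k = 4, exponent = n-1-k = 2
B^2 mod M = 3^2 mod 257 = 9
Delta = (4 - 5) * 9 mod 257 = 248
New hash = (25 + 248) mod 257 = 16

Answer: 16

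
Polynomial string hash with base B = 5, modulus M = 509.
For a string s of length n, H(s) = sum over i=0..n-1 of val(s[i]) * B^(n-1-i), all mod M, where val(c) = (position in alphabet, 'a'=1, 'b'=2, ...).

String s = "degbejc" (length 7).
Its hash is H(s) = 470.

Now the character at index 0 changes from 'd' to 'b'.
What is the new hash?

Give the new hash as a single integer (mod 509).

Answer: 269

Derivation:
val('d') = 4, val('b') = 2
Position k = 0, exponent = n-1-k = 6
B^6 mod M = 5^6 mod 509 = 355
Delta = (2 - 4) * 355 mod 509 = 308
New hash = (470 + 308) mod 509 = 269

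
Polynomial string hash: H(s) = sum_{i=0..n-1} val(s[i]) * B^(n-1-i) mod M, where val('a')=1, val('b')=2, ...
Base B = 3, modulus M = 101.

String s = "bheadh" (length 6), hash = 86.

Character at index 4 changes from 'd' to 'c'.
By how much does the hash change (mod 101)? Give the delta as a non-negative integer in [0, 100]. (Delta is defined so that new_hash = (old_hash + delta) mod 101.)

Delta formula: (val(new) - val(old)) * B^(n-1-k) mod M
  val('c') - val('d') = 3 - 4 = -1
  B^(n-1-k) = 3^1 mod 101 = 3
  Delta = -1 * 3 mod 101 = 98

Answer: 98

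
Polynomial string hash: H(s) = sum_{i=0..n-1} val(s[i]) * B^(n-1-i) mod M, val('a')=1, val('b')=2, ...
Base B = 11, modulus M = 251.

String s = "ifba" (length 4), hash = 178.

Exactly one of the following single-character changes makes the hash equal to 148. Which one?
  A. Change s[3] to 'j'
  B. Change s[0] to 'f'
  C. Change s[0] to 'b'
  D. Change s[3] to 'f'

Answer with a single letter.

Answer: C

Derivation:
Option A: s[3]='a'->'j', delta=(10-1)*11^0 mod 251 = 9, hash=178+9 mod 251 = 187
Option B: s[0]='i'->'f', delta=(6-9)*11^3 mod 251 = 23, hash=178+23 mod 251 = 201
Option C: s[0]='i'->'b', delta=(2-9)*11^3 mod 251 = 221, hash=178+221 mod 251 = 148 <-- target
Option D: s[3]='a'->'f', delta=(6-1)*11^0 mod 251 = 5, hash=178+5 mod 251 = 183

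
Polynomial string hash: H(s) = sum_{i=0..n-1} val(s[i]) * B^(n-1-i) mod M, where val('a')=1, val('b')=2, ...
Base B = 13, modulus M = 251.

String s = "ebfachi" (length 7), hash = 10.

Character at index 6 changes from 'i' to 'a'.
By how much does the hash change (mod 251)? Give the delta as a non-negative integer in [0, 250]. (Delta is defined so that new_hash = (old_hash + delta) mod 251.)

Answer: 243

Derivation:
Delta formula: (val(new) - val(old)) * B^(n-1-k) mod M
  val('a') - val('i') = 1 - 9 = -8
  B^(n-1-k) = 13^0 mod 251 = 1
  Delta = -8 * 1 mod 251 = 243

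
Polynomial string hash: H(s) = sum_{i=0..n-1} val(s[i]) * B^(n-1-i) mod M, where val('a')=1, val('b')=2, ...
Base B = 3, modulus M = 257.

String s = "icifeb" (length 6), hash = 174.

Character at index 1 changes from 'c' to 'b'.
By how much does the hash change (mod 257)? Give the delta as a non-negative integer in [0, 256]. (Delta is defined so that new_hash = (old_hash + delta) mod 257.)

Answer: 176

Derivation:
Delta formula: (val(new) - val(old)) * B^(n-1-k) mod M
  val('b') - val('c') = 2 - 3 = -1
  B^(n-1-k) = 3^4 mod 257 = 81
  Delta = -1 * 81 mod 257 = 176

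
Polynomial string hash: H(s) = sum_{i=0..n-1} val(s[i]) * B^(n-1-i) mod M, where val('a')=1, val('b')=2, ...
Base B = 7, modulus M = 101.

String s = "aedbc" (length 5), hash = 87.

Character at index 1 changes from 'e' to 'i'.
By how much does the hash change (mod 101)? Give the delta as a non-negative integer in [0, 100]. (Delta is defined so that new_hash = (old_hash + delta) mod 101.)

Answer: 59

Derivation:
Delta formula: (val(new) - val(old)) * B^(n-1-k) mod M
  val('i') - val('e') = 9 - 5 = 4
  B^(n-1-k) = 7^3 mod 101 = 40
  Delta = 4 * 40 mod 101 = 59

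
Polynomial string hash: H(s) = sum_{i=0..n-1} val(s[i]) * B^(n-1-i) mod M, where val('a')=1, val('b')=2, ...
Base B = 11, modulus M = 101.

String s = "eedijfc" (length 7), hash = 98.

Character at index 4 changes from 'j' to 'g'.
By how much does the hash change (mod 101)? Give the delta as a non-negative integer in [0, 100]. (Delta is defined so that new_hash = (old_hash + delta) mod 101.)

Delta formula: (val(new) - val(old)) * B^(n-1-k) mod M
  val('g') - val('j') = 7 - 10 = -3
  B^(n-1-k) = 11^2 mod 101 = 20
  Delta = -3 * 20 mod 101 = 41

Answer: 41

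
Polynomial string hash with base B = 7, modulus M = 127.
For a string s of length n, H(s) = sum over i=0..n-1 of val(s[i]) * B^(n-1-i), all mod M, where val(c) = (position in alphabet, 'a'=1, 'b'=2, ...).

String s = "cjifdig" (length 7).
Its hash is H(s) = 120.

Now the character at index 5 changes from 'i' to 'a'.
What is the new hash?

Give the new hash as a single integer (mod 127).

Answer: 64

Derivation:
val('i') = 9, val('a') = 1
Position k = 5, exponent = n-1-k = 1
B^1 mod M = 7^1 mod 127 = 7
Delta = (1 - 9) * 7 mod 127 = 71
New hash = (120 + 71) mod 127 = 64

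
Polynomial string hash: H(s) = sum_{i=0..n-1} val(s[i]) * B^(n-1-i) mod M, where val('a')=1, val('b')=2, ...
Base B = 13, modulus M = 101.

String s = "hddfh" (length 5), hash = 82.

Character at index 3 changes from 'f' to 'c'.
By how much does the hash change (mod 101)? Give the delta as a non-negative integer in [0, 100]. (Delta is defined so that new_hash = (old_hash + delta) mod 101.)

Delta formula: (val(new) - val(old)) * B^(n-1-k) mod M
  val('c') - val('f') = 3 - 6 = -3
  B^(n-1-k) = 13^1 mod 101 = 13
  Delta = -3 * 13 mod 101 = 62

Answer: 62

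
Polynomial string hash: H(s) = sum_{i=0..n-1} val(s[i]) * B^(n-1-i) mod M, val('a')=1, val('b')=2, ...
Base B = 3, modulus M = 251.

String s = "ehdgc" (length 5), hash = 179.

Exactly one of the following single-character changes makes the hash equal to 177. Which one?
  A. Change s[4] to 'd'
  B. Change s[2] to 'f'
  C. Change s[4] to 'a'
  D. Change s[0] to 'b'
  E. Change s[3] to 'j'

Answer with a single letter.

Answer: C

Derivation:
Option A: s[4]='c'->'d', delta=(4-3)*3^0 mod 251 = 1, hash=179+1 mod 251 = 180
Option B: s[2]='d'->'f', delta=(6-4)*3^2 mod 251 = 18, hash=179+18 mod 251 = 197
Option C: s[4]='c'->'a', delta=(1-3)*3^0 mod 251 = 249, hash=179+249 mod 251 = 177 <-- target
Option D: s[0]='e'->'b', delta=(2-5)*3^4 mod 251 = 8, hash=179+8 mod 251 = 187
Option E: s[3]='g'->'j', delta=(10-7)*3^1 mod 251 = 9, hash=179+9 mod 251 = 188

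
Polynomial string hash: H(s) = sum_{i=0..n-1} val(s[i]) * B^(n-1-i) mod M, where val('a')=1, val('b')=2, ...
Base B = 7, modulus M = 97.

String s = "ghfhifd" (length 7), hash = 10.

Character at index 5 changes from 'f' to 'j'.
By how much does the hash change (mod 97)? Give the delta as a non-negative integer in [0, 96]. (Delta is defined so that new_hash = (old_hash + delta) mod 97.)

Answer: 28

Derivation:
Delta formula: (val(new) - val(old)) * B^(n-1-k) mod M
  val('j') - val('f') = 10 - 6 = 4
  B^(n-1-k) = 7^1 mod 97 = 7
  Delta = 4 * 7 mod 97 = 28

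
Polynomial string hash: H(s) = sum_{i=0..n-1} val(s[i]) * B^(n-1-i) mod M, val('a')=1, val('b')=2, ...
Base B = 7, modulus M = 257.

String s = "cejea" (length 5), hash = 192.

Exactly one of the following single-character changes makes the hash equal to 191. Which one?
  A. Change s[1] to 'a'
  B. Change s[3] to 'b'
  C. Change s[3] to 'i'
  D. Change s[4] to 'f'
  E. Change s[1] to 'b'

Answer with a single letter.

Answer: E

Derivation:
Option A: s[1]='e'->'a', delta=(1-5)*7^3 mod 257 = 170, hash=192+170 mod 257 = 105
Option B: s[3]='e'->'b', delta=(2-5)*7^1 mod 257 = 236, hash=192+236 mod 257 = 171
Option C: s[3]='e'->'i', delta=(9-5)*7^1 mod 257 = 28, hash=192+28 mod 257 = 220
Option D: s[4]='a'->'f', delta=(6-1)*7^0 mod 257 = 5, hash=192+5 mod 257 = 197
Option E: s[1]='e'->'b', delta=(2-5)*7^3 mod 257 = 256, hash=192+256 mod 257 = 191 <-- target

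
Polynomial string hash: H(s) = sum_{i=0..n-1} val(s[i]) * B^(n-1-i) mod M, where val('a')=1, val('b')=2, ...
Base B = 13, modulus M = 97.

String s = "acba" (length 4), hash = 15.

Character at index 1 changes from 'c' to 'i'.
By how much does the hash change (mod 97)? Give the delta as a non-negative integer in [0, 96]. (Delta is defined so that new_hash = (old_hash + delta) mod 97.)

Answer: 44

Derivation:
Delta formula: (val(new) - val(old)) * B^(n-1-k) mod M
  val('i') - val('c') = 9 - 3 = 6
  B^(n-1-k) = 13^2 mod 97 = 72
  Delta = 6 * 72 mod 97 = 44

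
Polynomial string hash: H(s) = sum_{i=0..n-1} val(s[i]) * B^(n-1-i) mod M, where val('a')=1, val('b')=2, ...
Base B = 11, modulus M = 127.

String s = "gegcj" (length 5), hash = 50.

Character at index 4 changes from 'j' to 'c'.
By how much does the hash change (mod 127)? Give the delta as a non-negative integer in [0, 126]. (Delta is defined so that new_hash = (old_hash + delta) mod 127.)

Delta formula: (val(new) - val(old)) * B^(n-1-k) mod M
  val('c') - val('j') = 3 - 10 = -7
  B^(n-1-k) = 11^0 mod 127 = 1
  Delta = -7 * 1 mod 127 = 120

Answer: 120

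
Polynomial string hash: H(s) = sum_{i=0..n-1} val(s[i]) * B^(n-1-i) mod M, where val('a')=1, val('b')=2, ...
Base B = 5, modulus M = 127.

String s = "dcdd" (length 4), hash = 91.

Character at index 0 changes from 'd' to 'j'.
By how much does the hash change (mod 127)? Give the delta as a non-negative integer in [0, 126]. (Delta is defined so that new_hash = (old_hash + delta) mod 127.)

Delta formula: (val(new) - val(old)) * B^(n-1-k) mod M
  val('j') - val('d') = 10 - 4 = 6
  B^(n-1-k) = 5^3 mod 127 = 125
  Delta = 6 * 125 mod 127 = 115

Answer: 115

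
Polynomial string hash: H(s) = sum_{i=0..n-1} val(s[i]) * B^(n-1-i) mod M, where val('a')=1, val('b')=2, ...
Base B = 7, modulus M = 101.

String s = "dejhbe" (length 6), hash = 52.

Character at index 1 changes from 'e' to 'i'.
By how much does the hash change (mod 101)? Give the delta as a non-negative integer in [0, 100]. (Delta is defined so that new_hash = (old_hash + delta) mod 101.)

Delta formula: (val(new) - val(old)) * B^(n-1-k) mod M
  val('i') - val('e') = 9 - 5 = 4
  B^(n-1-k) = 7^4 mod 101 = 78
  Delta = 4 * 78 mod 101 = 9

Answer: 9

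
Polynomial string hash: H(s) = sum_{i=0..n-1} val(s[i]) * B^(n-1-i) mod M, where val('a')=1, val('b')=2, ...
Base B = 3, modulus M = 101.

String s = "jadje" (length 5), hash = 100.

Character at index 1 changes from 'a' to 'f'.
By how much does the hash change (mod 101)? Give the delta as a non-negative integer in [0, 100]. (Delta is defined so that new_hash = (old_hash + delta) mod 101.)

Answer: 34

Derivation:
Delta formula: (val(new) - val(old)) * B^(n-1-k) mod M
  val('f') - val('a') = 6 - 1 = 5
  B^(n-1-k) = 3^3 mod 101 = 27
  Delta = 5 * 27 mod 101 = 34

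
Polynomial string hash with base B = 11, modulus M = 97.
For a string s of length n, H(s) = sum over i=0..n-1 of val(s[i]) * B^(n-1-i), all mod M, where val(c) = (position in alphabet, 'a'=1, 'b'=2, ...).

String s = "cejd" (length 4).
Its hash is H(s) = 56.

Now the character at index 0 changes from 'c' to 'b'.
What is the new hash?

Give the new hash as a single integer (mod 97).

val('c') = 3, val('b') = 2
Position k = 0, exponent = n-1-k = 3
B^3 mod M = 11^3 mod 97 = 70
Delta = (2 - 3) * 70 mod 97 = 27
New hash = (56 + 27) mod 97 = 83

Answer: 83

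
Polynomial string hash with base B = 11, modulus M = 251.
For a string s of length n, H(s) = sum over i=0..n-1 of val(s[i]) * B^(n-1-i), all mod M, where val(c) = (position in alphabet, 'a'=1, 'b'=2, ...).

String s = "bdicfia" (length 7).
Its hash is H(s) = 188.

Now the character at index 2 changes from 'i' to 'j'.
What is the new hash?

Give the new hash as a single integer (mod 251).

Answer: 20

Derivation:
val('i') = 9, val('j') = 10
Position k = 2, exponent = n-1-k = 4
B^4 mod M = 11^4 mod 251 = 83
Delta = (10 - 9) * 83 mod 251 = 83
New hash = (188 + 83) mod 251 = 20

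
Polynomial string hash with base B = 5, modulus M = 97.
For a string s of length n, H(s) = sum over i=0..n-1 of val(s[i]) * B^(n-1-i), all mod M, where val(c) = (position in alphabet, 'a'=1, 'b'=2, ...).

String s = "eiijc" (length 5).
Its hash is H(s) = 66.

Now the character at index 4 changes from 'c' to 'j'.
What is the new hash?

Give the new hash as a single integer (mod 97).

Answer: 73

Derivation:
val('c') = 3, val('j') = 10
Position k = 4, exponent = n-1-k = 0
B^0 mod M = 5^0 mod 97 = 1
Delta = (10 - 3) * 1 mod 97 = 7
New hash = (66 + 7) mod 97 = 73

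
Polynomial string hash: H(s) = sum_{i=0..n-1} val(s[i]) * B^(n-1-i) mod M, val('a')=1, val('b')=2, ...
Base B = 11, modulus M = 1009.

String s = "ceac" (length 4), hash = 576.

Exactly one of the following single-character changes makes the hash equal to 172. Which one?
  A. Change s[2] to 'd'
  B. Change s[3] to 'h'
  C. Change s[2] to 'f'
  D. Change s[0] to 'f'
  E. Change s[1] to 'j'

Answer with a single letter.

Option A: s[2]='a'->'d', delta=(4-1)*11^1 mod 1009 = 33, hash=576+33 mod 1009 = 609
Option B: s[3]='c'->'h', delta=(8-3)*11^0 mod 1009 = 5, hash=576+5 mod 1009 = 581
Option C: s[2]='a'->'f', delta=(6-1)*11^1 mod 1009 = 55, hash=576+55 mod 1009 = 631
Option D: s[0]='c'->'f', delta=(6-3)*11^3 mod 1009 = 966, hash=576+966 mod 1009 = 533
Option E: s[1]='e'->'j', delta=(10-5)*11^2 mod 1009 = 605, hash=576+605 mod 1009 = 172 <-- target

Answer: E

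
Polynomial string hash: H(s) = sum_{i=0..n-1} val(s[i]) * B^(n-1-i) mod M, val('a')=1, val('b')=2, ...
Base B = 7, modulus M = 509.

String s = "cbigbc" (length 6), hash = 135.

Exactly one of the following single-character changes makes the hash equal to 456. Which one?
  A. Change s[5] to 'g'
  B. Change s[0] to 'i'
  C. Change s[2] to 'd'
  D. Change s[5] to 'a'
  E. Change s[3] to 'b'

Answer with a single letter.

Option A: s[5]='c'->'g', delta=(7-3)*7^0 mod 509 = 4, hash=135+4 mod 509 = 139
Option B: s[0]='c'->'i', delta=(9-3)*7^5 mod 509 = 60, hash=135+60 mod 509 = 195
Option C: s[2]='i'->'d', delta=(4-9)*7^3 mod 509 = 321, hash=135+321 mod 509 = 456 <-- target
Option D: s[5]='c'->'a', delta=(1-3)*7^0 mod 509 = 507, hash=135+507 mod 509 = 133
Option E: s[3]='g'->'b', delta=(2-7)*7^2 mod 509 = 264, hash=135+264 mod 509 = 399

Answer: C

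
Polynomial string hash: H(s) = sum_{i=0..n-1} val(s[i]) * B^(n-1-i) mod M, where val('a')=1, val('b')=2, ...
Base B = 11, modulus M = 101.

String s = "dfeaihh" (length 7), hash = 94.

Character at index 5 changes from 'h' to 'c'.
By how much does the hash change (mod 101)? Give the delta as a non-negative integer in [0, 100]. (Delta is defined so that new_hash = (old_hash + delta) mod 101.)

Answer: 46

Derivation:
Delta formula: (val(new) - val(old)) * B^(n-1-k) mod M
  val('c') - val('h') = 3 - 8 = -5
  B^(n-1-k) = 11^1 mod 101 = 11
  Delta = -5 * 11 mod 101 = 46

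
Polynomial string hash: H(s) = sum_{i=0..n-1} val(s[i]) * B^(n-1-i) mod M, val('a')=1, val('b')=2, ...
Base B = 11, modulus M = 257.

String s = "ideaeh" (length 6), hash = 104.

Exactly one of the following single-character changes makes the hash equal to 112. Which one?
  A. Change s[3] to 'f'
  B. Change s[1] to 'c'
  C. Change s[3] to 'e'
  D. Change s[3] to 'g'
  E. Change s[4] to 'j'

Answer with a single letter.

Answer: B

Derivation:
Option A: s[3]='a'->'f', delta=(6-1)*11^2 mod 257 = 91, hash=104+91 mod 257 = 195
Option B: s[1]='d'->'c', delta=(3-4)*11^4 mod 257 = 8, hash=104+8 mod 257 = 112 <-- target
Option C: s[3]='a'->'e', delta=(5-1)*11^2 mod 257 = 227, hash=104+227 mod 257 = 74
Option D: s[3]='a'->'g', delta=(7-1)*11^2 mod 257 = 212, hash=104+212 mod 257 = 59
Option E: s[4]='e'->'j', delta=(10-5)*11^1 mod 257 = 55, hash=104+55 mod 257 = 159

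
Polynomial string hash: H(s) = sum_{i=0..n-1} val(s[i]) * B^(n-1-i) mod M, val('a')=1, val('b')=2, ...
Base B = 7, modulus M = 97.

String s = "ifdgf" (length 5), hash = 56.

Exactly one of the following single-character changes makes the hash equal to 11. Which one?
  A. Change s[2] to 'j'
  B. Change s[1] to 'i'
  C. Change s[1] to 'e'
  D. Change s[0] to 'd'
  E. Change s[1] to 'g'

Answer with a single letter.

Option A: s[2]='d'->'j', delta=(10-4)*7^2 mod 97 = 3, hash=56+3 mod 97 = 59
Option B: s[1]='f'->'i', delta=(9-6)*7^3 mod 97 = 59, hash=56+59 mod 97 = 18
Option C: s[1]='f'->'e', delta=(5-6)*7^3 mod 97 = 45, hash=56+45 mod 97 = 4
Option D: s[0]='i'->'d', delta=(4-9)*7^4 mod 97 = 23, hash=56+23 mod 97 = 79
Option E: s[1]='f'->'g', delta=(7-6)*7^3 mod 97 = 52, hash=56+52 mod 97 = 11 <-- target

Answer: E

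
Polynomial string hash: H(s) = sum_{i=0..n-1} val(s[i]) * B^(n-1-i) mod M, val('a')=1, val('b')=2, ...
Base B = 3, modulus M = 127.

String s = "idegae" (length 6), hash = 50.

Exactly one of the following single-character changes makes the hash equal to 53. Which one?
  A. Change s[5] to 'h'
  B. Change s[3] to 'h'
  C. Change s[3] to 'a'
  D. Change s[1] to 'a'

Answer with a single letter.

Answer: A

Derivation:
Option A: s[5]='e'->'h', delta=(8-5)*3^0 mod 127 = 3, hash=50+3 mod 127 = 53 <-- target
Option B: s[3]='g'->'h', delta=(8-7)*3^2 mod 127 = 9, hash=50+9 mod 127 = 59
Option C: s[3]='g'->'a', delta=(1-7)*3^2 mod 127 = 73, hash=50+73 mod 127 = 123
Option D: s[1]='d'->'a', delta=(1-4)*3^4 mod 127 = 11, hash=50+11 mod 127 = 61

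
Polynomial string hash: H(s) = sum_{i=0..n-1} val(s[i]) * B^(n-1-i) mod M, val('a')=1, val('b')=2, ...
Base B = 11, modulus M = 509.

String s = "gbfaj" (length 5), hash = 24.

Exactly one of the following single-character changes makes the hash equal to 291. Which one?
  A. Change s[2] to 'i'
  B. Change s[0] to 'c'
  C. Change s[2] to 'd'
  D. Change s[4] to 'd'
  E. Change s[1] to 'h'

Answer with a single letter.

Answer: C

Derivation:
Option A: s[2]='f'->'i', delta=(9-6)*11^2 mod 509 = 363, hash=24+363 mod 509 = 387
Option B: s[0]='g'->'c', delta=(3-7)*11^4 mod 509 = 480, hash=24+480 mod 509 = 504
Option C: s[2]='f'->'d', delta=(4-6)*11^2 mod 509 = 267, hash=24+267 mod 509 = 291 <-- target
Option D: s[4]='j'->'d', delta=(4-10)*11^0 mod 509 = 503, hash=24+503 mod 509 = 18
Option E: s[1]='b'->'h', delta=(8-2)*11^3 mod 509 = 351, hash=24+351 mod 509 = 375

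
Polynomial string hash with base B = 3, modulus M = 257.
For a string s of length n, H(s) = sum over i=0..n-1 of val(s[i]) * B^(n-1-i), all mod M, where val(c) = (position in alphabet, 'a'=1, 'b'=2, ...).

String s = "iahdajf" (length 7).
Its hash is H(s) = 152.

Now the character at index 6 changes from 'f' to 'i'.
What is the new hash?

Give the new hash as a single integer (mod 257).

val('f') = 6, val('i') = 9
Position k = 6, exponent = n-1-k = 0
B^0 mod M = 3^0 mod 257 = 1
Delta = (9 - 6) * 1 mod 257 = 3
New hash = (152 + 3) mod 257 = 155

Answer: 155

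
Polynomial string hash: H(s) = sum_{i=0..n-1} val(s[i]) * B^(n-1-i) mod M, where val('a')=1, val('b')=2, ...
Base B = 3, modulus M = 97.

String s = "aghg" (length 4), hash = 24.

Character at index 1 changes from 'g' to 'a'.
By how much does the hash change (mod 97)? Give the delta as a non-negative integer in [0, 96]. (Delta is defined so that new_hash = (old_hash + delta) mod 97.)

Delta formula: (val(new) - val(old)) * B^(n-1-k) mod M
  val('a') - val('g') = 1 - 7 = -6
  B^(n-1-k) = 3^2 mod 97 = 9
  Delta = -6 * 9 mod 97 = 43

Answer: 43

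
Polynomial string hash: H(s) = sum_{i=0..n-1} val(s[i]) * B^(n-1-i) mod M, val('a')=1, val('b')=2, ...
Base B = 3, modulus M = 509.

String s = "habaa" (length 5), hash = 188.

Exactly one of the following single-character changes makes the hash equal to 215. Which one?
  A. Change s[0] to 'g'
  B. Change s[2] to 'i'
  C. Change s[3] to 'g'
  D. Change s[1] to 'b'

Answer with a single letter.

Option A: s[0]='h'->'g', delta=(7-8)*3^4 mod 509 = 428, hash=188+428 mod 509 = 107
Option B: s[2]='b'->'i', delta=(9-2)*3^2 mod 509 = 63, hash=188+63 mod 509 = 251
Option C: s[3]='a'->'g', delta=(7-1)*3^1 mod 509 = 18, hash=188+18 mod 509 = 206
Option D: s[1]='a'->'b', delta=(2-1)*3^3 mod 509 = 27, hash=188+27 mod 509 = 215 <-- target

Answer: D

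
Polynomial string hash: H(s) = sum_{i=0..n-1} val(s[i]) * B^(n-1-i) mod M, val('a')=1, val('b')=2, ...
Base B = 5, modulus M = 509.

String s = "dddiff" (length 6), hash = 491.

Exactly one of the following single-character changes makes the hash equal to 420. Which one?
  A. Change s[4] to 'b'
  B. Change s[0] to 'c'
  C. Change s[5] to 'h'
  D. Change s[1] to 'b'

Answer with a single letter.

Option A: s[4]='f'->'b', delta=(2-6)*5^1 mod 509 = 489, hash=491+489 mod 509 = 471
Option B: s[0]='d'->'c', delta=(3-4)*5^5 mod 509 = 438, hash=491+438 mod 509 = 420 <-- target
Option C: s[5]='f'->'h', delta=(8-6)*5^0 mod 509 = 2, hash=491+2 mod 509 = 493
Option D: s[1]='d'->'b', delta=(2-4)*5^4 mod 509 = 277, hash=491+277 mod 509 = 259

Answer: B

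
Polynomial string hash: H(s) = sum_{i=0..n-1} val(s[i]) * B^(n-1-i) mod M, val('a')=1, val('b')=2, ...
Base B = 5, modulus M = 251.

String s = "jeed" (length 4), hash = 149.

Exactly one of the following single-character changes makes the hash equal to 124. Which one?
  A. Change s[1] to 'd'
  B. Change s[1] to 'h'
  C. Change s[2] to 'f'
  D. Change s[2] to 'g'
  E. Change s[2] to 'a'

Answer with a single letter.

Option A: s[1]='e'->'d', delta=(4-5)*5^2 mod 251 = 226, hash=149+226 mod 251 = 124 <-- target
Option B: s[1]='e'->'h', delta=(8-5)*5^2 mod 251 = 75, hash=149+75 mod 251 = 224
Option C: s[2]='e'->'f', delta=(6-5)*5^1 mod 251 = 5, hash=149+5 mod 251 = 154
Option D: s[2]='e'->'g', delta=(7-5)*5^1 mod 251 = 10, hash=149+10 mod 251 = 159
Option E: s[2]='e'->'a', delta=(1-5)*5^1 mod 251 = 231, hash=149+231 mod 251 = 129

Answer: A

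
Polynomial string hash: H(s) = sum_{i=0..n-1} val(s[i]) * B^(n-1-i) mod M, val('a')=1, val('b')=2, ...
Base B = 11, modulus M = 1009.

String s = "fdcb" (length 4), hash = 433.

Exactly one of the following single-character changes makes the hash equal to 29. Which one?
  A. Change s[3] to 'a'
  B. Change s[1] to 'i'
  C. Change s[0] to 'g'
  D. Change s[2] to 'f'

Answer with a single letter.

Option A: s[3]='b'->'a', delta=(1-2)*11^0 mod 1009 = 1008, hash=433+1008 mod 1009 = 432
Option B: s[1]='d'->'i', delta=(9-4)*11^2 mod 1009 = 605, hash=433+605 mod 1009 = 29 <-- target
Option C: s[0]='f'->'g', delta=(7-6)*11^3 mod 1009 = 322, hash=433+322 mod 1009 = 755
Option D: s[2]='c'->'f', delta=(6-3)*11^1 mod 1009 = 33, hash=433+33 mod 1009 = 466

Answer: B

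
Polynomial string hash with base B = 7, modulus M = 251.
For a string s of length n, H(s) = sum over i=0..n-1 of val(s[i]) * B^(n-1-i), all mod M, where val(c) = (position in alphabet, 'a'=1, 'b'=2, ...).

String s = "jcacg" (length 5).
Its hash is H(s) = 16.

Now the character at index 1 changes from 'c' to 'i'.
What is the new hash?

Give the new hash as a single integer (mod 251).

val('c') = 3, val('i') = 9
Position k = 1, exponent = n-1-k = 3
B^3 mod M = 7^3 mod 251 = 92
Delta = (9 - 3) * 92 mod 251 = 50
New hash = (16 + 50) mod 251 = 66

Answer: 66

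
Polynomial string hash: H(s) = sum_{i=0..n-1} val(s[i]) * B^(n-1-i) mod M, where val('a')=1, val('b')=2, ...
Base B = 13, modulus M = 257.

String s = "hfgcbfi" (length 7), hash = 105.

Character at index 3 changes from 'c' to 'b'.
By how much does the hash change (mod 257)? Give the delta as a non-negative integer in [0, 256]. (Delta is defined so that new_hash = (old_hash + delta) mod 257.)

Answer: 116

Derivation:
Delta formula: (val(new) - val(old)) * B^(n-1-k) mod M
  val('b') - val('c') = 2 - 3 = -1
  B^(n-1-k) = 13^3 mod 257 = 141
  Delta = -1 * 141 mod 257 = 116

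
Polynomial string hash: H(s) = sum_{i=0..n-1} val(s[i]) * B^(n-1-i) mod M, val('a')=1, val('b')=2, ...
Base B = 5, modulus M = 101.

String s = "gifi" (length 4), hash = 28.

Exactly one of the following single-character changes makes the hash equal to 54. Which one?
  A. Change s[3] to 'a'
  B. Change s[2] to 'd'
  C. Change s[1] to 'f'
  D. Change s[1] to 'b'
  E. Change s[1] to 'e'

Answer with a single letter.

Option A: s[3]='i'->'a', delta=(1-9)*5^0 mod 101 = 93, hash=28+93 mod 101 = 20
Option B: s[2]='f'->'d', delta=(4-6)*5^1 mod 101 = 91, hash=28+91 mod 101 = 18
Option C: s[1]='i'->'f', delta=(6-9)*5^2 mod 101 = 26, hash=28+26 mod 101 = 54 <-- target
Option D: s[1]='i'->'b', delta=(2-9)*5^2 mod 101 = 27, hash=28+27 mod 101 = 55
Option E: s[1]='i'->'e', delta=(5-9)*5^2 mod 101 = 1, hash=28+1 mod 101 = 29

Answer: C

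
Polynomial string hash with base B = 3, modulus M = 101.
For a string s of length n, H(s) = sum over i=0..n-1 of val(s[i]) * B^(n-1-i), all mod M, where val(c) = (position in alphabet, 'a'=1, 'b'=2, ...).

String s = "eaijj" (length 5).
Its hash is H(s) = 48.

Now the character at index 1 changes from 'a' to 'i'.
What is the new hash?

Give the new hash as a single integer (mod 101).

val('a') = 1, val('i') = 9
Position k = 1, exponent = n-1-k = 3
B^3 mod M = 3^3 mod 101 = 27
Delta = (9 - 1) * 27 mod 101 = 14
New hash = (48 + 14) mod 101 = 62

Answer: 62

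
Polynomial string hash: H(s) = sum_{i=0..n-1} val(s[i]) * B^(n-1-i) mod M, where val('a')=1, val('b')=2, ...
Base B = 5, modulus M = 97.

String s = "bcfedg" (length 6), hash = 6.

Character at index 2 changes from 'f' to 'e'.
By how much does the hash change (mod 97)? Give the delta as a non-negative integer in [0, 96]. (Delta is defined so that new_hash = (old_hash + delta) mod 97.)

Delta formula: (val(new) - val(old)) * B^(n-1-k) mod M
  val('e') - val('f') = 5 - 6 = -1
  B^(n-1-k) = 5^3 mod 97 = 28
  Delta = -1 * 28 mod 97 = 69

Answer: 69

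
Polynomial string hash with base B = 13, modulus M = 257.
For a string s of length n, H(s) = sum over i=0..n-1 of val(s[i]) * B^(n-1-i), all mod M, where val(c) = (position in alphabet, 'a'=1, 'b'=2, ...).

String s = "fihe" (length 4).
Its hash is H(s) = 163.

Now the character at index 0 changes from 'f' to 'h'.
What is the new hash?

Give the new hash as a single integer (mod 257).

Answer: 188

Derivation:
val('f') = 6, val('h') = 8
Position k = 0, exponent = n-1-k = 3
B^3 mod M = 13^3 mod 257 = 141
Delta = (8 - 6) * 141 mod 257 = 25
New hash = (163 + 25) mod 257 = 188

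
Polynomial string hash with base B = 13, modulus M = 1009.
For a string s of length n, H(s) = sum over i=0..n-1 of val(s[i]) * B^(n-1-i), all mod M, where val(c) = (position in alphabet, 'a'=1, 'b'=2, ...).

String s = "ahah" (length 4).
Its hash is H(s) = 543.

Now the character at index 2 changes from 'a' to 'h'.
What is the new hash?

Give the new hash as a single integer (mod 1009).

Answer: 634

Derivation:
val('a') = 1, val('h') = 8
Position k = 2, exponent = n-1-k = 1
B^1 mod M = 13^1 mod 1009 = 13
Delta = (8 - 1) * 13 mod 1009 = 91
New hash = (543 + 91) mod 1009 = 634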